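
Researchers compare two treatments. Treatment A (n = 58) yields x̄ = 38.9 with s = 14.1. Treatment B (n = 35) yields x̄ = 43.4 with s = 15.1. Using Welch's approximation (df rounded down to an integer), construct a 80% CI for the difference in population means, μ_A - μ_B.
(-8.58, -0.42)

Difference: x̄₁ - x̄₂ = -4.50
SE = √(s₁²/n₁ + s₂²/n₂) = √(14.1²/58 + 15.1²/35) = 3.1531
df = 67.97 → 67 (Welch–Satterthwaite, rounded down)
t* = 1.294

CI: -4.50 ± 1.294 · 3.1531 = -4.50 ± 4.08 = (-8.58, -0.42)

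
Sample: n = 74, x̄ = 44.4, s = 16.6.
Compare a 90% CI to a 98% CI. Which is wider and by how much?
98% CI is wider by 2.75

df = 73
90% CI: t* = 1.666, (41.19, 47.61), width = 2 · t* · s/√n = 6.43
98% CI: t* = 2.379, (39.81, 48.99), width = 2 · t* · s/√n = 9.18

The 98% CI is wider by 9.18 - 6.43 = 2.75.
Higher confidence requires a wider interval.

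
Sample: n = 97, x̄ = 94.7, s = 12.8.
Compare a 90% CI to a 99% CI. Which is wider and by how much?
99% CI is wider by 2.51

df = 96
90% CI: t* = 1.661, (92.54, 96.86), width = 2 · t* · s/√n = 4.32
99% CI: t* = 2.628, (91.28, 98.12), width = 2 · t* · s/√n = 6.83

The 99% CI is wider by 6.83 - 4.32 = 2.51.
Higher confidence requires a wider interval.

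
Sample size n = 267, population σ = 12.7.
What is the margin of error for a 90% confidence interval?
Margin of error = 1.28

Margin of error = z* · σ/√n
= 1.645 · 12.7/√267
= 1.645 · 12.7/16.3401
= 1.28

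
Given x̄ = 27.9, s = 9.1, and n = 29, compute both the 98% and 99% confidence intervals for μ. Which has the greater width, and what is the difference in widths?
99% CI is wider by 1.00

df = 28
98% CI: t* = 2.467, (23.73, 32.07), width = 2 · t* · s/√n = 8.34
99% CI: t* = 2.763, (23.23, 32.57), width = 2 · t* · s/√n = 9.34

The 99% CI is wider by 9.34 - 8.34 = 1.00.
Higher confidence requires a wider interval.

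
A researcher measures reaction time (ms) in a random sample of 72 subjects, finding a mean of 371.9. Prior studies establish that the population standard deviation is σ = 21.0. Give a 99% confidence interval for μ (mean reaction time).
(365.52, 378.28)

z-interval (σ known):
z* = 2.576 for 99% confidence

Margin of error = z* · σ/√n = 2.576 · 21.0/√72 = 6.38

CI: (371.9 - 6.38, 371.9 + 6.38) = (365.52, 378.28)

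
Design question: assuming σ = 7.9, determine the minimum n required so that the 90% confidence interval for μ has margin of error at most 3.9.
n ≥ 12

For margin E ≤ 3.9:
n ≥ (z* · σ / E)²
n ≥ (1.645 · 7.9 / 3.9)²
n ≥ 11.10

Minimum n = 12 (rounding up)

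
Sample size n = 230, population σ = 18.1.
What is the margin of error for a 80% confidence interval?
Margin of error = 1.53

Margin of error = z* · σ/√n
= 1.282 · 18.1/√230
= 1.282 · 18.1/15.1658
= 1.53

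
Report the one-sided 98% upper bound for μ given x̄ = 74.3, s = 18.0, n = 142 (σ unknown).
μ ≤ 77.43

Upper bound (one-sided):
t* = 2.073 (one-sided for 98%)
Upper bound = x̄ + t* · s/√n = 74.3 + 2.073 · 18.0/√142 = 77.43

We are 98% confident that μ ≤ 77.43.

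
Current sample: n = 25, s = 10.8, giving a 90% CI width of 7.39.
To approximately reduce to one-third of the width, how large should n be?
n ≈ 225

CI width ∝ 1/√n
To reduce width by factor 3, need √n to grow by 3 → need 3² = 9 times as many samples.

Current: n = 25, width = 7.39
New: n = 225, width ≈ 2.38

Width reduced by factor of 7.39/2.38 = 3.11.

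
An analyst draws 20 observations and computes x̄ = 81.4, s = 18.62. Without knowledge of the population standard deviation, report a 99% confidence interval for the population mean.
(69.49, 93.31)

t-interval (σ unknown):
df = n - 1 = 19
t* = 2.861 for 99% confidence

Margin of error = t* · s/√n = 2.861 · 18.62/√20 = 11.91

CI: (69.49, 93.31)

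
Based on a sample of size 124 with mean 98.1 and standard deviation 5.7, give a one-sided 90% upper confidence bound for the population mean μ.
μ ≤ 98.76

Upper bound (one-sided):
t* = 1.288 (one-sided for 90%)
Upper bound = x̄ + t* · s/√n = 98.1 + 1.288 · 5.7/√124 = 98.76

We are 90% confident that μ ≤ 98.76.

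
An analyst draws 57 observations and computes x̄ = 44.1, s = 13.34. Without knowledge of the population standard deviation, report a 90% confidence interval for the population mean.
(41.14, 47.06)

t-interval (σ unknown):
df = n - 1 = 56
t* = 1.673 for 90% confidence

Margin of error = t* · s/√n = 1.673 · 13.34/√57 = 2.96

CI: (41.14, 47.06)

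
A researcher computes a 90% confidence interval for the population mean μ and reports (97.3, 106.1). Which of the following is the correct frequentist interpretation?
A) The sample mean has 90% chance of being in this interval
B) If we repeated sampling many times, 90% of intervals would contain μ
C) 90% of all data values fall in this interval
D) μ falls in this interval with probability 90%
B

A) Wrong — x̄ is observed and sits in the interval by construction.
B) Correct — this is the frequentist long-run coverage interpretation.
C) Wrong — a CI is about the parameter μ, not individual data values.
D) Wrong — μ is fixed; the randomness lives in the interval, not in μ.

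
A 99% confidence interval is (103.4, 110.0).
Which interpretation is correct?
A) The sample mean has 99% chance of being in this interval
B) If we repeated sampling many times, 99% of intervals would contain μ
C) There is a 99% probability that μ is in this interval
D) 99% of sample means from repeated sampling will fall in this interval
B

A) Wrong — x̄ is observed and sits in the interval by construction.
B) Correct — this is the frequentist long-run coverage interpretation.
C) Wrong — μ is fixed; the randomness lives in the interval, not in μ.
D) Wrong — coverage applies to intervals containing μ, not to future x̄ values.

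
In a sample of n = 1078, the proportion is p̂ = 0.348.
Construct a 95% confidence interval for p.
(0.320, 0.376)

Proportion CI:
SE = √(p̂(1-p̂)/n) = √(0.348 · 0.652 / 1078) = 0.01451

z* = 1.960
Margin = z* · SE = 1.960 · 0.01451 = 0.0284

CI: 0.348 ± 0.0284 = (0.320, 0.376)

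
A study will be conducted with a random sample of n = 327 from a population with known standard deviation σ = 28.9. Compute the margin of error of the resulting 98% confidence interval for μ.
Margin of error = 3.72

Margin of error = z* · σ/√n
= 2.326 · 28.9/√327
= 2.326 · 28.9/18.0831
= 3.72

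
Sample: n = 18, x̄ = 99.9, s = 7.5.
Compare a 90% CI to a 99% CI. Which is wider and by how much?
99% CI is wider by 4.10

df = 17
90% CI: t* = 1.740, (96.82, 102.98), width = 2 · t* · s/√n = 6.15
99% CI: t* = 2.898, (94.78, 105.02), width = 2 · t* · s/√n = 10.25

The 99% CI is wider by 10.25 - 6.15 = 4.10.
Higher confidence requires a wider interval.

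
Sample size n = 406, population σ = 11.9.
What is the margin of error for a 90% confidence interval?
Margin of error = 0.97

Margin of error = z* · σ/√n
= 1.645 · 11.9/√406
= 1.645 · 11.9/20.1494
= 0.97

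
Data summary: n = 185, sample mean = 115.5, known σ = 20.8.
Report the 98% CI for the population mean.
(111.94, 119.06)

z-interval (σ known):
z* = 2.326 for 98% confidence

Margin of error = z* · σ/√n = 2.326 · 20.8/√185 = 3.56

CI: (115.5 - 3.56, 115.5 + 3.56) = (111.94, 119.06)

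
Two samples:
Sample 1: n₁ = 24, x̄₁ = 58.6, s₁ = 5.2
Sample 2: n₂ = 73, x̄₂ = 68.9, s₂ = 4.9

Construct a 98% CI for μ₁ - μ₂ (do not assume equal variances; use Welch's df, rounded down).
(-13.23, -7.37)

Difference: x̄₁ - x̄₂ = -10.30
SE = √(s₁²/n₁ + s₂²/n₂) = √(5.2²/24 + 4.9²/73) = 1.2065
df = 37.37 → 37 (Welch–Satterthwaite, rounded down)
t* = 2.431

CI: -10.30 ± 2.431 · 1.2065 = -10.30 ± 2.93 = (-13.23, -7.37)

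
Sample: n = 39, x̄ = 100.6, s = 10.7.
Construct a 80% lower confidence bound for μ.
μ ≥ 99.14

Lower bound (one-sided):
t* = 0.851 (one-sided for 80%)
Lower bound = x̄ - t* · s/√n = 100.6 - 0.851 · 10.7/√39 = 99.14

We are 80% confident that μ ≥ 99.14.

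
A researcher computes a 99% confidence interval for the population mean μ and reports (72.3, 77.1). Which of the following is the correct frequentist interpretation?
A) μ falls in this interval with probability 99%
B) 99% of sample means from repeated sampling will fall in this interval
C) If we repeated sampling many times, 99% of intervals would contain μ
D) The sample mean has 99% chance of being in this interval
C

A) Wrong — μ is fixed; the randomness lives in the interval, not in μ.
B) Wrong — coverage applies to intervals containing μ, not to future x̄ values.
C) Correct — this is the frequentist long-run coverage interpretation.
D) Wrong — x̄ is observed and sits in the interval by construction.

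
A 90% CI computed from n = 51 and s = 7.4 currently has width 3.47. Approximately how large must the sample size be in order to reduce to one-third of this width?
n ≈ 459

CI width ∝ 1/√n
To reduce width by factor 3, need √n to grow by 3 → need 3² = 9 times as many samples.

Current: n = 51, width = 3.47
New: n = 459, width ≈ 1.14

Width reduced by factor of 3.47/1.14 = 3.04.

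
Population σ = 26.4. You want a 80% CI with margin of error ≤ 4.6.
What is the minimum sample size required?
n ≥ 55

For margin E ≤ 4.6:
n ≥ (z* · σ / E)²
n ≥ (1.282 · 26.4 / 4.6)²
n ≥ 54.13

Minimum n = 55 (rounding up)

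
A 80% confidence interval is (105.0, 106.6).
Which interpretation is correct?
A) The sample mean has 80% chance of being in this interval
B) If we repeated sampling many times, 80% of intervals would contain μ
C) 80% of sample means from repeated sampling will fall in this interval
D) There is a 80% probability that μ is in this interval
B

A) Wrong — x̄ is observed and sits in the interval by construction.
B) Correct — this is the frequentist long-run coverage interpretation.
C) Wrong — coverage applies to intervals containing μ, not to future x̄ values.
D) Wrong — μ is fixed; the randomness lives in the interval, not in μ.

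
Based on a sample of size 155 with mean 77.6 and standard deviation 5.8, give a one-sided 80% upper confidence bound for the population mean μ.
μ ≤ 77.99

Upper bound (one-sided):
t* = 0.844 (one-sided for 80%)
Upper bound = x̄ + t* · s/√n = 77.6 + 0.844 · 5.8/√155 = 77.99

We are 80% confident that μ ≤ 77.99.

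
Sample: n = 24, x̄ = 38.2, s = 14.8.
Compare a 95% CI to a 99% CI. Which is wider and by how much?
99% CI is wider by 4.46

df = 23
95% CI: t* = 2.069, (31.95, 44.45), width = 2 · t* · s/√n = 12.50
99% CI: t* = 2.807, (29.72, 46.68), width = 2 · t* · s/√n = 16.96

The 99% CI is wider by 16.96 - 12.50 = 4.46.
Higher confidence requires a wider interval.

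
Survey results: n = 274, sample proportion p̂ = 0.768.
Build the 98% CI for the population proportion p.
(0.709, 0.827)

Proportion CI:
SE = √(p̂(1-p̂)/n) = √(0.768 · 0.232 / 274) = 0.02550

z* = 2.326
Margin = z* · SE = 2.326 · 0.02550 = 0.0593

CI: 0.768 ± 0.0593 = (0.709, 0.827)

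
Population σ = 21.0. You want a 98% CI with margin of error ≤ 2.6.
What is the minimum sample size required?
n ≥ 353

For margin E ≤ 2.6:
n ≥ (z* · σ / E)²
n ≥ (2.326 · 21.0 / 2.6)²
n ≥ 352.95

Minimum n = 353 (rounding up)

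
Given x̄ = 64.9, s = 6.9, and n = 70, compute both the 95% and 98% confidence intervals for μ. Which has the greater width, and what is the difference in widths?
98% CI is wider by 0.64

df = 69
95% CI: t* = 1.995, (63.25, 66.55), width = 2 · t* · s/√n = 3.29
98% CI: t* = 2.382, (62.94, 66.86), width = 2 · t* · s/√n = 3.93

The 98% CI is wider by 3.93 - 3.29 = 0.64.
Higher confidence requires a wider interval.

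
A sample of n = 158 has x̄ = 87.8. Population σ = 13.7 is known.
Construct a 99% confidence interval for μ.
(84.99, 90.61)

z-interval (σ known):
z* = 2.576 for 99% confidence

Margin of error = z* · σ/√n = 2.576 · 13.7/√158 = 2.81

CI: (87.8 - 2.81, 87.8 + 2.81) = (84.99, 90.61)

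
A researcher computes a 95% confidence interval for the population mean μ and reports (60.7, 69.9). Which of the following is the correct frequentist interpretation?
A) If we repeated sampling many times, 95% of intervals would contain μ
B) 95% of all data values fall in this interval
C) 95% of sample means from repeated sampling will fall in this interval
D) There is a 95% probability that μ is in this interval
A

A) Correct — this is the frequentist long-run coverage interpretation.
B) Wrong — a CI is about the parameter μ, not individual data values.
C) Wrong — coverage applies to intervals containing μ, not to future x̄ values.
D) Wrong — μ is fixed; the randomness lives in the interval, not in μ.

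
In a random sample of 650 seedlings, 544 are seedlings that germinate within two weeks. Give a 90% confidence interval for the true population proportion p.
(0.813, 0.861)

Proportion CI:
p̂ = 544/650 = 0.83692
SE = √(p̂(1-p̂)/n) = √(0.83692 · 0.16308 / 650) = 0.01449

z* = 1.645
Margin = z* · SE = 1.645 · 0.01449 = 0.0238

CI: 0.83692 ± 0.0238 = (0.813, 0.861)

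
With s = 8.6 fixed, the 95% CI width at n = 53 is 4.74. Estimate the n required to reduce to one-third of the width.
n ≈ 477

CI width ∝ 1/√n
To reduce width by factor 3, need √n to grow by 3 → need 3² = 9 times as many samples.

Current: n = 53, width = 4.74
New: n = 477, width ≈ 1.55

Width reduced by factor of 4.74/1.55 = 3.06.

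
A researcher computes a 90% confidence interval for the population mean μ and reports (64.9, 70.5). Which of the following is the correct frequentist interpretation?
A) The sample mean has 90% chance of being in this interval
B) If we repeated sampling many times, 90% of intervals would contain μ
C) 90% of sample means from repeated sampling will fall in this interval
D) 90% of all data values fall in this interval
B

A) Wrong — x̄ is observed and sits in the interval by construction.
B) Correct — this is the frequentist long-run coverage interpretation.
C) Wrong — coverage applies to intervals containing μ, not to future x̄ values.
D) Wrong — a CI is about the parameter μ, not individual data values.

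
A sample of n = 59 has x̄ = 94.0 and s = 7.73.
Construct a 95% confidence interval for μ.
(91.99, 96.01)

t-interval (σ unknown):
df = n - 1 = 58
t* = 2.002 for 95% confidence

Margin of error = t* · s/√n = 2.002 · 7.73/√59 = 2.01

CI: (91.99, 96.01)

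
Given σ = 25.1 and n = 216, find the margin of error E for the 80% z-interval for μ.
Margin of error = 2.19

Margin of error = z* · σ/√n
= 1.282 · 25.1/√216
= 1.282 · 25.1/14.6969
= 2.19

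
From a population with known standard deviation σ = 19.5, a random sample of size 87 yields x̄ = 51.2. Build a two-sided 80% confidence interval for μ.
(48.52, 53.88)

z-interval (σ known):
z* = 1.282 for 80% confidence

Margin of error = z* · σ/√n = 1.282 · 19.5/√87 = 2.68

CI: (51.2 - 2.68, 51.2 + 2.68) = (48.52, 53.88)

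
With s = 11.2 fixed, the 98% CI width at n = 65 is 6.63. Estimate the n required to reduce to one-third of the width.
n ≈ 585

CI width ∝ 1/√n
To reduce width by factor 3, need √n to grow by 3 → need 3² = 9 times as many samples.

Current: n = 65, width = 6.63
New: n = 585, width ≈ 2.16

Width reduced by factor of 6.63/2.16 = 3.07.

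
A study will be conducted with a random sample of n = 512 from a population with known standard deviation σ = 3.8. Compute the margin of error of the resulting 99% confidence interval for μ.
Margin of error = 0.43

Margin of error = z* · σ/√n
= 2.576 · 3.8/√512
= 2.576 · 3.8/22.6274
= 0.43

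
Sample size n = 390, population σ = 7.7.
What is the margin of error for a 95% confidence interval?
Margin of error = 0.76

Margin of error = z* · σ/√n
= 1.960 · 7.7/√390
= 1.960 · 7.7/19.7484
= 0.76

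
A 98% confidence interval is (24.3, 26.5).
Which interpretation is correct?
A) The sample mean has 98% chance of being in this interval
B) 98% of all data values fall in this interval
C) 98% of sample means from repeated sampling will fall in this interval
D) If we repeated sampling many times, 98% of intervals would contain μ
D

A) Wrong — x̄ is observed and sits in the interval by construction.
B) Wrong — a CI is about the parameter μ, not individual data values.
C) Wrong — coverage applies to intervals containing μ, not to future x̄ values.
D) Correct — this is the frequentist long-run coverage interpretation.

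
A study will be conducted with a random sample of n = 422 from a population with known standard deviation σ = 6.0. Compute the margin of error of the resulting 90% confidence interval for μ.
Margin of error = 0.48

Margin of error = z* · σ/√n
= 1.645 · 6.0/√422
= 1.645 · 6.0/20.5426
= 0.48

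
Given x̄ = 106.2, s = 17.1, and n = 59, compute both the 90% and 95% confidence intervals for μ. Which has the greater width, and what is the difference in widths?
95% CI is wider by 1.47

df = 58
90% CI: t* = 1.672, (102.48, 109.92), width = 2 · t* · s/√n = 7.44
95% CI: t* = 2.002, (101.74, 110.66), width = 2 · t* · s/√n = 8.91

The 95% CI is wider by 8.91 - 7.44 = 1.47.
Higher confidence requires a wider interval.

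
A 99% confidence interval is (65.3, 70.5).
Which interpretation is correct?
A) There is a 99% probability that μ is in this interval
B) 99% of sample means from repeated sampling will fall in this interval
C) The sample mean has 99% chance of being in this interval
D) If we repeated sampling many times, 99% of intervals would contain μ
D

A) Wrong — μ is fixed; the randomness lives in the interval, not in μ.
B) Wrong — coverage applies to intervals containing μ, not to future x̄ values.
C) Wrong — x̄ is observed and sits in the interval by construction.
D) Correct — this is the frequentist long-run coverage interpretation.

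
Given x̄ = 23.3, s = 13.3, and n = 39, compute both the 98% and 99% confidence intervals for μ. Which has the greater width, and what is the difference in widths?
99% CI is wider by 1.20

df = 38
98% CI: t* = 2.429, (18.13, 28.47), width = 2 · t* · s/√n = 10.35
99% CI: t* = 2.712, (17.52, 29.08), width = 2 · t* · s/√n = 11.55

The 99% CI is wider by 11.55 - 10.35 = 1.20.
Higher confidence requires a wider interval.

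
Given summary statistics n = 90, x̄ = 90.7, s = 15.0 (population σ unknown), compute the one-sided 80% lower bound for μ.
μ ≥ 89.36

Lower bound (one-sided):
t* = 0.846 (one-sided for 80%)
Lower bound = x̄ - t* · s/√n = 90.7 - 0.846 · 15.0/√90 = 89.36

We are 80% confident that μ ≥ 89.36.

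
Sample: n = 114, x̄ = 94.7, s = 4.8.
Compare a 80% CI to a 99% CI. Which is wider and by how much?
99% CI is wider by 1.20

df = 113
80% CI: t* = 1.289, (94.12, 95.28), width = 2 · t* · s/√n = 1.16
99% CI: t* = 2.620, (93.52, 95.88), width = 2 · t* · s/√n = 2.36

The 99% CI is wider by 2.36 - 1.16 = 1.20.
Higher confidence requires a wider interval.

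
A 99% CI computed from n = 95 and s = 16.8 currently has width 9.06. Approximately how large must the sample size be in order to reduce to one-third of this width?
n ≈ 855

CI width ∝ 1/√n
To reduce width by factor 3, need √n to grow by 3 → need 3² = 9 times as many samples.

Current: n = 95, width = 9.06
New: n = 855, width ≈ 2.97

Width reduced by factor of 9.06/2.97 = 3.05.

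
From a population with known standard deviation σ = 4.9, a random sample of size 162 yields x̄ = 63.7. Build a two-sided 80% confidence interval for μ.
(63.21, 64.19)

z-interval (σ known):
z* = 1.282 for 80% confidence

Margin of error = z* · σ/√n = 1.282 · 4.9/√162 = 0.49

CI: (63.7 - 0.49, 63.7 + 0.49) = (63.21, 64.19)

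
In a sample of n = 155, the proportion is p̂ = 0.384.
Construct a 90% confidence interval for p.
(0.320, 0.448)

Proportion CI:
SE = √(p̂(1-p̂)/n) = √(0.384 · 0.616 / 155) = 0.03907

z* = 1.645
Margin = z* · SE = 1.645 · 0.03907 = 0.0643

CI: 0.384 ± 0.0643 = (0.320, 0.448)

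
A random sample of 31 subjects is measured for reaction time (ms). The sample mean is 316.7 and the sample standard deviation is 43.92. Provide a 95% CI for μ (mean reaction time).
(300.59, 332.81)

t-interval (σ unknown):
df = n - 1 = 30
t* = 2.042 for 95% confidence

Margin of error = t* · s/√n = 2.042 · 43.92/√31 = 16.11

CI: (300.59, 332.81)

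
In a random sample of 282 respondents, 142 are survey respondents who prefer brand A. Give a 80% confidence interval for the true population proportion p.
(0.465, 0.542)

Proportion CI:
p̂ = 142/282 = 0.50355
SE = √(p̂(1-p̂)/n) = √(0.50355 · 0.49645 / 282) = 0.02977

z* = 1.282
Margin = z* · SE = 1.282 · 0.02977 = 0.0382

CI: 0.50355 ± 0.0382 = (0.465, 0.542)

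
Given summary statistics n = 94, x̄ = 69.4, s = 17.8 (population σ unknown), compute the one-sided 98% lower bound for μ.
μ ≥ 65.58

Lower bound (one-sided):
t* = 2.083 (one-sided for 98%)
Lower bound = x̄ - t* · s/√n = 69.4 - 2.083 · 17.8/√94 = 65.58

We are 98% confident that μ ≥ 65.58.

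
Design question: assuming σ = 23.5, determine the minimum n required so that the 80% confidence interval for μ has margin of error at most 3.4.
n ≥ 79

For margin E ≤ 3.4:
n ≥ (z* · σ / E)²
n ≥ (1.282 · 23.5 / 3.4)²
n ≥ 78.52

Minimum n = 79 (rounding up)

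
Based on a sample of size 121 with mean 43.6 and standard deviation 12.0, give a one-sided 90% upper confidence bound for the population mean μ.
μ ≤ 45.01

Upper bound (one-sided):
t* = 1.289 (one-sided for 90%)
Upper bound = x̄ + t* · s/√n = 43.6 + 1.289 · 12.0/√121 = 45.01

We are 90% confident that μ ≤ 45.01.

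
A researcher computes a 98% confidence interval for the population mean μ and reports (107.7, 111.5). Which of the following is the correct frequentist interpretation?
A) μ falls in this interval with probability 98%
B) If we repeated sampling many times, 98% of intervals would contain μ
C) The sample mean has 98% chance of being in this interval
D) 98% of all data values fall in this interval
B

A) Wrong — μ is fixed; the randomness lives in the interval, not in μ.
B) Correct — this is the frequentist long-run coverage interpretation.
C) Wrong — x̄ is observed and sits in the interval by construction.
D) Wrong — a CI is about the parameter μ, not individual data values.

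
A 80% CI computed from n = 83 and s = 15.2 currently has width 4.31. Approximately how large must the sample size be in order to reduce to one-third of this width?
n ≈ 747

CI width ∝ 1/√n
To reduce width by factor 3, need √n to grow by 3 → need 3² = 9 times as many samples.

Current: n = 83, width = 4.31
New: n = 747, width ≈ 1.43

Width reduced by factor of 4.31/1.43 = 3.01.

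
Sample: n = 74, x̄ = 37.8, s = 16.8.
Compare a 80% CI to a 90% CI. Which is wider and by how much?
90% CI is wider by 1.46

df = 73
80% CI: t* = 1.293, (35.27, 40.33), width = 2 · t* · s/√n = 5.05
90% CI: t* = 1.666, (34.55, 41.05), width = 2 · t* · s/√n = 6.51

The 90% CI is wider by 6.51 - 5.05 = 1.46.
Higher confidence requires a wider interval.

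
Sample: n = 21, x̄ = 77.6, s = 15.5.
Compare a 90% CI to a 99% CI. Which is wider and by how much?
99% CI is wider by 7.58

df = 20
90% CI: t* = 1.725, (71.77, 83.43), width = 2 · t* · s/√n = 11.67
99% CI: t* = 2.845, (67.98, 87.22), width = 2 · t* · s/√n = 19.25

The 99% CI is wider by 19.25 - 11.67 = 7.58.
Higher confidence requires a wider interval.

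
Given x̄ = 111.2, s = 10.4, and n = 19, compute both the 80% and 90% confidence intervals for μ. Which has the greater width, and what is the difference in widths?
90% CI is wider by 1.92

df = 18
80% CI: t* = 1.330, (108.03, 114.37), width = 2 · t* · s/√n = 6.35
90% CI: t* = 1.734, (107.06, 115.34), width = 2 · t* · s/√n = 8.27

The 90% CI is wider by 8.27 - 6.35 = 1.92.
Higher confidence requires a wider interval.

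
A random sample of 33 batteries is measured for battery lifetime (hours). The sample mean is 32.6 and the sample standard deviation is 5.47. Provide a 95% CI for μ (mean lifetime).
(30.66, 34.54)

t-interval (σ unknown):
df = n - 1 = 32
t* = 2.037 for 95% confidence

Margin of error = t* · s/√n = 2.037 · 5.47/√33 = 1.94

CI: (30.66, 34.54)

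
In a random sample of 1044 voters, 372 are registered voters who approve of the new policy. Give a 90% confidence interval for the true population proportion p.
(0.332, 0.381)

Proportion CI:
p̂ = 372/1044 = 0.35632
SE = √(p̂(1-p̂)/n) = √(0.35632 · 0.64368 / 1044) = 0.01482

z* = 1.645
Margin = z* · SE = 1.645 · 0.01482 = 0.0244

CI: 0.35632 ± 0.0244 = (0.332, 0.381)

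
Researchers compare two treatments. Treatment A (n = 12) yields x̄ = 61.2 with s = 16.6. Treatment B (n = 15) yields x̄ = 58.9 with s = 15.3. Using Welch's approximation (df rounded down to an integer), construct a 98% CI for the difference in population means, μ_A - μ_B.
(-13.28, 17.88)

Difference: x̄₁ - x̄₂ = 2.30
SE = √(s₁²/n₁ + s₂²/n₂) = √(16.6²/12 + 15.3²/15) = 6.2104
df = 22.77 → 22 (Welch–Satterthwaite, rounded down)
t* = 2.508

CI: 2.30 ± 2.508 · 6.2104 = 2.30 ± 15.58 = (-13.28, 17.88)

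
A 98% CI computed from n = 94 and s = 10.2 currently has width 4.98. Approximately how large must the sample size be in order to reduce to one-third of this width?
n ≈ 846

CI width ∝ 1/√n
To reduce width by factor 3, need √n to grow by 3 → need 3² = 9 times as many samples.

Current: n = 94, width = 4.98
New: n = 846, width ≈ 1.63

Width reduced by factor of 4.98/1.63 = 3.06.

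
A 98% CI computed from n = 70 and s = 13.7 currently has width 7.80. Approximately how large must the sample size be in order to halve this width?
n ≈ 280

CI width ∝ 1/√n
To reduce width by factor 2, need √n to grow by 2 → need 2² = 4 times as many samples.

Current: n = 70, width = 7.80
New: n = 280, width ≈ 3.83

Width reduced by factor of 7.80/3.83 = 2.04.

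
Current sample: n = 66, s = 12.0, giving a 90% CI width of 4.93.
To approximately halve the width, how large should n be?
n ≈ 264

CI width ∝ 1/√n
To reduce width by factor 2, need √n to grow by 2 → need 2² = 4 times as many samples.

Current: n = 66, width = 4.93
New: n = 264, width ≈ 2.44

Width reduced by factor of 4.93/2.44 = 2.02.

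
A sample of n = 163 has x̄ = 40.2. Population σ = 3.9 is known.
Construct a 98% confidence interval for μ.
(39.49, 40.91)

z-interval (σ known):
z* = 2.326 for 98% confidence

Margin of error = z* · σ/√n = 2.326 · 3.9/√163 = 0.71

CI: (40.2 - 0.71, 40.2 + 0.71) = (39.49, 40.91)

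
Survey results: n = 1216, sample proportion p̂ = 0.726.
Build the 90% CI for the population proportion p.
(0.705, 0.747)

Proportion CI:
SE = √(p̂(1-p̂)/n) = √(0.726 · 0.274 / 1216) = 0.01279

z* = 1.645
Margin = z* · SE = 1.645 · 0.01279 = 0.0210

CI: 0.726 ± 0.0210 = (0.705, 0.747)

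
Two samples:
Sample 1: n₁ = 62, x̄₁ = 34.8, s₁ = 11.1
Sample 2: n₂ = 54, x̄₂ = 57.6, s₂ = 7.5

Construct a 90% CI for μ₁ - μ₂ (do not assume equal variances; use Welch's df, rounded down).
(-25.69, -19.91)

Difference: x̄₁ - x̄₂ = -22.80
SE = √(s₁²/n₁ + s₂²/n₂) = √(11.1²/62 + 7.5²/54) = 1.7404
df = 107.66 → 107 (Welch–Satterthwaite, rounded down)
t* = 1.659

CI: -22.80 ± 1.659 · 1.7404 = -22.80 ± 2.89 = (-25.69, -19.91)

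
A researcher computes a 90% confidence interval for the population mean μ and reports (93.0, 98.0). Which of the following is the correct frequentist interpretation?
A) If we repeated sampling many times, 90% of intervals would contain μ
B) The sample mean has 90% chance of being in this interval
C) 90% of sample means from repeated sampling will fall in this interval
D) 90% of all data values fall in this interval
A

A) Correct — this is the frequentist long-run coverage interpretation.
B) Wrong — x̄ is observed and sits in the interval by construction.
C) Wrong — coverage applies to intervals containing μ, not to future x̄ values.
D) Wrong — a CI is about the parameter μ, not individual data values.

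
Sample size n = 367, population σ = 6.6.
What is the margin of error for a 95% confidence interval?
Margin of error = 0.68

Margin of error = z* · σ/√n
= 1.960 · 6.6/√367
= 1.960 · 6.6/19.1572
= 0.68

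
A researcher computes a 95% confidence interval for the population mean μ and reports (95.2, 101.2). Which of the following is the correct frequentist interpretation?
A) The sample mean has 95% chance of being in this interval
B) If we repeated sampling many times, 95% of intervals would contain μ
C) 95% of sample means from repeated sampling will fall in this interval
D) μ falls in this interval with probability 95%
B

A) Wrong — x̄ is observed and sits in the interval by construction.
B) Correct — this is the frequentist long-run coverage interpretation.
C) Wrong — coverage applies to intervals containing μ, not to future x̄ values.
D) Wrong — μ is fixed; the randomness lives in the interval, not in μ.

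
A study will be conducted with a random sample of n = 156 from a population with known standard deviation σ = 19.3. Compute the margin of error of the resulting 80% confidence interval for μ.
Margin of error = 1.98

Margin of error = z* · σ/√n
= 1.282 · 19.3/√156
= 1.282 · 19.3/12.4900
= 1.98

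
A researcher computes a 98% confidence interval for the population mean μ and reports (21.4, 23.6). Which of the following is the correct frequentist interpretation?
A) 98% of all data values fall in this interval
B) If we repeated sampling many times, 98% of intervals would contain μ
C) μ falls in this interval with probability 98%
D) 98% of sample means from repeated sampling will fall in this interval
B

A) Wrong — a CI is about the parameter μ, not individual data values.
B) Correct — this is the frequentist long-run coverage interpretation.
C) Wrong — μ is fixed; the randomness lives in the interval, not in μ.
D) Wrong — coverage applies to intervals containing μ, not to future x̄ values.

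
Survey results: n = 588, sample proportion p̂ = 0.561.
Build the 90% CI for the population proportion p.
(0.527, 0.595)

Proportion CI:
SE = √(p̂(1-p̂)/n) = √(0.561 · 0.439 / 588) = 0.02047

z* = 1.645
Margin = z* · SE = 1.645 · 0.02047 = 0.0337

CI: 0.561 ± 0.0337 = (0.527, 0.595)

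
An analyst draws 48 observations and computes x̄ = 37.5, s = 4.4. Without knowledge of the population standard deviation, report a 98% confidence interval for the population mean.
(35.97, 39.03)

t-interval (σ unknown):
df = n - 1 = 47
t* = 2.408 for 98% confidence

Margin of error = t* · s/√n = 2.408 · 4.4/√48 = 1.53

CI: (35.97, 39.03)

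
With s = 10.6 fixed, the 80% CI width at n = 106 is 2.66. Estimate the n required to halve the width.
n ≈ 424

CI width ∝ 1/√n
To reduce width by factor 2, need √n to grow by 2 → need 2² = 4 times as many samples.

Current: n = 106, width = 2.66
New: n = 424, width ≈ 1.32

Width reduced by factor of 2.66/1.32 = 2.02.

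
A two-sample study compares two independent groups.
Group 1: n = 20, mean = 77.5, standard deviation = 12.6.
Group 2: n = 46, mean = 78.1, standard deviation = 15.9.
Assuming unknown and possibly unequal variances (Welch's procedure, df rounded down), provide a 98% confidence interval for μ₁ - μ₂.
(-9.44, 8.24)

Difference: x̄₁ - x̄₂ = -0.60
SE = √(s₁²/n₁ + s₂²/n₂) = √(12.6²/20 + 15.9²/46) = 3.6652
df = 45.26 → 45 (Welch–Satterthwaite, rounded down)
t* = 2.412

CI: -0.60 ± 2.412 · 3.6652 = -0.60 ± 8.84 = (-9.44, 8.24)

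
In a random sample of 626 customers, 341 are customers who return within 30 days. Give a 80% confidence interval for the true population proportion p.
(0.519, 0.570)

Proportion CI:
p̂ = 341/626 = 0.54473
SE = √(p̂(1-p̂)/n) = √(0.54473 · 0.45527 / 626) = 0.01990

z* = 1.282
Margin = z* · SE = 1.282 · 0.01990 = 0.0255

CI: 0.54473 ± 0.0255 = (0.519, 0.570)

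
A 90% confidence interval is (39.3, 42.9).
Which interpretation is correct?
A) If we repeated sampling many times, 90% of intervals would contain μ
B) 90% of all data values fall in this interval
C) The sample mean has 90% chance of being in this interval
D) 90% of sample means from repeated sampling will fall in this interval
A

A) Correct — this is the frequentist long-run coverage interpretation.
B) Wrong — a CI is about the parameter μ, not individual data values.
C) Wrong — x̄ is observed and sits in the interval by construction.
D) Wrong — coverage applies to intervals containing μ, not to future x̄ values.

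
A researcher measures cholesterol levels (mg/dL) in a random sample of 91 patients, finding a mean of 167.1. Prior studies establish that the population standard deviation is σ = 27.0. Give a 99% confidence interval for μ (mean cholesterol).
(159.81, 174.39)

z-interval (σ known):
z* = 2.576 for 99% confidence

Margin of error = z* · σ/√n = 2.576 · 27.0/√91 = 7.29

CI: (167.1 - 7.29, 167.1 + 7.29) = (159.81, 174.39)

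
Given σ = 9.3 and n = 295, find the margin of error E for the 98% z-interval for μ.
Margin of error = 1.26

Margin of error = z* · σ/√n
= 2.326 · 9.3/√295
= 2.326 · 9.3/17.1756
= 1.26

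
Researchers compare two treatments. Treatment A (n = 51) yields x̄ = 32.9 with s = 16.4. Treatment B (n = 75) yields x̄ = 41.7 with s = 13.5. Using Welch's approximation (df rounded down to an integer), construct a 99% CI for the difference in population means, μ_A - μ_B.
(-16.10, -1.50)

Difference: x̄₁ - x̄₂ = -8.80
SE = √(s₁²/n₁ + s₂²/n₂) = √(16.4²/51 + 13.5²/75) = 2.7756
df = 93.31 → 93 (Welch–Satterthwaite, rounded down)
t* = 2.630

CI: -8.80 ± 2.630 · 2.7756 = -8.80 ± 7.30 = (-16.10, -1.50)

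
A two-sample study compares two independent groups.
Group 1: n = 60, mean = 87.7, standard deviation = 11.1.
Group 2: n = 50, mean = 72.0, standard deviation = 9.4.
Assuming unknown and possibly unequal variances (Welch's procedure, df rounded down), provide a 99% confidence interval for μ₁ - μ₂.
(10.57, 20.83)

Difference: x̄₁ - x̄₂ = 15.70
SE = √(s₁²/n₁ + s₂²/n₂) = √(11.1²/60 + 9.4²/50) = 1.9547
df = 107.97 → 107 (Welch–Satterthwaite, rounded down)
t* = 2.623

CI: 15.70 ± 2.623 · 1.9547 = 15.70 ± 5.13 = (10.57, 20.83)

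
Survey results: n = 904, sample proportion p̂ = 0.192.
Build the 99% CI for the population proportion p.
(0.158, 0.226)

Proportion CI:
SE = √(p̂(1-p̂)/n) = √(0.192 · 0.808 / 904) = 0.01310

z* = 2.576
Margin = z* · SE = 2.576 · 0.01310 = 0.0337

CI: 0.192 ± 0.0337 = (0.158, 0.226)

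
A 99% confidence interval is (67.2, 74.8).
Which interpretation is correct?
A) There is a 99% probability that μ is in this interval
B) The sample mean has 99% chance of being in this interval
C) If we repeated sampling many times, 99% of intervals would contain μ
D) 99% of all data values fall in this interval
C

A) Wrong — μ is fixed; the randomness lives in the interval, not in μ.
B) Wrong — x̄ is observed and sits in the interval by construction.
C) Correct — this is the frequentist long-run coverage interpretation.
D) Wrong — a CI is about the parameter μ, not individual data values.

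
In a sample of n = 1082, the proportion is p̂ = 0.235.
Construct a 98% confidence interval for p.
(0.205, 0.265)

Proportion CI:
SE = √(p̂(1-p̂)/n) = √(0.235 · 0.765 / 1082) = 0.01289

z* = 2.326
Margin = z* · SE = 2.326 · 0.01289 = 0.0300

CI: 0.235 ± 0.0300 = (0.205, 0.265)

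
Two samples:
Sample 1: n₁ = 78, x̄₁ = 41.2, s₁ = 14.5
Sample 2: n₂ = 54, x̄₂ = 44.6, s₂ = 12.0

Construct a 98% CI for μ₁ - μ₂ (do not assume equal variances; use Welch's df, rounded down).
(-8.86, 2.06)

Difference: x̄₁ - x̄₂ = -3.40
SE = √(s₁²/n₁ + s₂²/n₂) = √(14.5²/78 + 12.0²/54) = 2.3156
df = 125.82 → 125 (Welch–Satterthwaite, rounded down)
t* = 2.357

CI: -3.40 ± 2.357 · 2.3156 = -3.40 ± 5.46 = (-8.86, 2.06)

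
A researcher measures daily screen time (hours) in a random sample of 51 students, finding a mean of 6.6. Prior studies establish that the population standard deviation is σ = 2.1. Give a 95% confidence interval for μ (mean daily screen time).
(6.02, 7.18)

z-interval (σ known):
z* = 1.960 for 95% confidence

Margin of error = z* · σ/√n = 1.960 · 2.1/√51 = 0.58

CI: (6.6 - 0.58, 6.6 + 0.58) = (6.02, 7.18)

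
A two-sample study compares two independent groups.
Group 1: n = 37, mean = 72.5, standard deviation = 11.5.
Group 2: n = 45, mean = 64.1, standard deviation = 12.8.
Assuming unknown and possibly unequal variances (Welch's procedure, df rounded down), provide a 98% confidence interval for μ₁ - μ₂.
(2.02, 14.78)

Difference: x̄₁ - x̄₂ = 8.40
SE = √(s₁²/n₁ + s₂²/n₂) = √(11.5²/37 + 12.8²/45) = 2.6861
df = 79.34 → 79 (Welch–Satterthwaite, rounded down)
t* = 2.374

CI: 8.40 ± 2.374 · 2.6861 = 8.40 ± 6.38 = (2.02, 14.78)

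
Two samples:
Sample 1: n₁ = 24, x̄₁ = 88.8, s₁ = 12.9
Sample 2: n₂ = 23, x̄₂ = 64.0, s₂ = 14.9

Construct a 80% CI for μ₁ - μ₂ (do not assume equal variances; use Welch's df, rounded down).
(19.50, 30.10)

Difference: x̄₁ - x̄₂ = 24.80
SE = √(s₁²/n₁ + s₂²/n₂) = √(12.9²/24 + 14.9²/23) = 4.0726
df = 43.49 → 43 (Welch–Satterthwaite, rounded down)
t* = 1.302

CI: 24.80 ± 1.302 · 4.0726 = 24.80 ± 5.30 = (19.50, 30.10)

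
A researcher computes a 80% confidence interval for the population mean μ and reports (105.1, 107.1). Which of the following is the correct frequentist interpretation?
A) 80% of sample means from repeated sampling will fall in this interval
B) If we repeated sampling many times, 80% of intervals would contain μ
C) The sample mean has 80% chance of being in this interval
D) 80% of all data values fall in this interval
B

A) Wrong — coverage applies to intervals containing μ, not to future x̄ values.
B) Correct — this is the frequentist long-run coverage interpretation.
C) Wrong — x̄ is observed and sits in the interval by construction.
D) Wrong — a CI is about the parameter μ, not individual data values.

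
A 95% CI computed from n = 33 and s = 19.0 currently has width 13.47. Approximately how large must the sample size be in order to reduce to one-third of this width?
n ≈ 297

CI width ∝ 1/√n
To reduce width by factor 3, need √n to grow by 3 → need 3² = 9 times as many samples.

Current: n = 33, width = 13.47
New: n = 297, width ≈ 4.34

Width reduced by factor of 13.47/4.34 = 3.10.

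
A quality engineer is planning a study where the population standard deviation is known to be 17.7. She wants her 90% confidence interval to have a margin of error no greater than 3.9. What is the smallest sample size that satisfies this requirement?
n ≥ 56

For margin E ≤ 3.9:
n ≥ (z* · σ / E)²
n ≥ (1.645 · 17.7 / 3.9)²
n ≥ 55.74

Minimum n = 56 (rounding up)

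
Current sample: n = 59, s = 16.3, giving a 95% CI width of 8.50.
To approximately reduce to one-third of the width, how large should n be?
n ≈ 531

CI width ∝ 1/√n
To reduce width by factor 3, need √n to grow by 3 → need 3² = 9 times as many samples.

Current: n = 59, width = 8.50
New: n = 531, width ≈ 2.78

Width reduced by factor of 8.50/2.78 = 3.06.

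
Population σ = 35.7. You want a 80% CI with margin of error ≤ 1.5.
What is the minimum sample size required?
n ≥ 931

For margin E ≤ 1.5:
n ≥ (z* · σ / E)²
n ≥ (1.282 · 35.7 / 1.5)²
n ≥ 930.96

Minimum n = 931 (rounding up)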